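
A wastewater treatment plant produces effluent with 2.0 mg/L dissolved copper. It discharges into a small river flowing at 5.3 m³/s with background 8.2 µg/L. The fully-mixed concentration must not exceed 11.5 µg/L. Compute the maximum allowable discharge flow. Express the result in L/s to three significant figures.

8.80 L/s

8.2 µg/L = 0.0082 mg/L.
11.5 µg/L = 0.0115 mg/L.
Mass balance at complete mixing: C_std·(Q_w + Q_r) = Q_w·C_e + Q_r·C_b.
Rearranging, Q_w = Q_r·(C_std − C_b)/(C_e − C_std) = 5.3·(0.0115 − 0.0082) / (2 − 0.0115) = 0.008796 m³/s.
= 8.796 L/s.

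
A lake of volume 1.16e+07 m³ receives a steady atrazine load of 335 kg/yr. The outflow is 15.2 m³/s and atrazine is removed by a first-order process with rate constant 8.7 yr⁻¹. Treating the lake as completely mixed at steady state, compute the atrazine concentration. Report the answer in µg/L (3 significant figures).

Outflow Q = 15.2 m³/s × 3.156e+07 s/yr = 4.797e+08 m³/yr.
Steady-state CSTR mass balance: W = Q·C + k·V·C, so C = W/(Q + kV).
Q + kV = 4.797e+08 + 8.7·1.16e+07 = 5.806e+08 m³/yr.
C = 335/5.806e+08 = 5.77e-07 kg/m³ = 0.000577 mg/L = 0.577 µg/L.

0.577 µg/L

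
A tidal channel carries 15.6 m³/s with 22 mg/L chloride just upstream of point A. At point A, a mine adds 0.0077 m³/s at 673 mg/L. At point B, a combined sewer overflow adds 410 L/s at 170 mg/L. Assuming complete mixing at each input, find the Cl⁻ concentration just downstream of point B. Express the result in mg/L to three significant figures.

After input A: C = (15.6·22 + 0.0077·673) / 15.61 = 22.32 mg/L.
410 L/s = 0.41 m³/s.
After input B: C = (15.61·22.32 + 0.41·170) / 16.02 = 26.1 mg/L.

26.1 mg/L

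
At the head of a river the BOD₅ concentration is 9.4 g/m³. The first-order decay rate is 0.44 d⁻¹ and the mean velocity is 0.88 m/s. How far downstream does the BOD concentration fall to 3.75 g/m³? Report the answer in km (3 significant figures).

From C = C₀·e^(−kt), t = ln(C₀/C)/k = ln(9.4/3.75)/0.44 = 0.919/0.44 = 2.089 d.
Distance = v·t = 0.88 m/s × 1.804e+05 s = 1.588e+05 m = 158.8 km.

159 km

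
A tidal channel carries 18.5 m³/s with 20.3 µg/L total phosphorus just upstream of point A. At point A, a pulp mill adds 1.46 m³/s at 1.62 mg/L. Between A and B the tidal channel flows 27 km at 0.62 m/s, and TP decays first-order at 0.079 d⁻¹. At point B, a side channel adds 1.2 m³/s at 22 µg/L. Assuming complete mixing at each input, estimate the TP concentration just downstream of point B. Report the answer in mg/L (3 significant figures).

0.126 mg/L

20.3 µg/L = 0.0203 mg/L.
After input A: C = (18.5·0.0203 + 1.46·1.62) / 19.96 = 0.1373 mg/L.
Over the 27 km reach to input B (t = 4.355e+04 s = 0.504 d), decay gives C = 0.1373·exp(−0.079·0.504) = 0.132 mg/L.
22 µg/L = 0.022 mg/L.
After input B: C = (19.96·0.132 + 1.2·0.022) / 21.16 = 0.1257 mg/L.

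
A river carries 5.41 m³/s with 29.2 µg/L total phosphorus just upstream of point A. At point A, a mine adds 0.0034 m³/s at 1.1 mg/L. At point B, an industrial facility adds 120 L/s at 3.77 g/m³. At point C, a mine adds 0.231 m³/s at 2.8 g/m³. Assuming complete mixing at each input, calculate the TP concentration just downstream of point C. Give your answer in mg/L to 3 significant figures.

29.2 µg/L = 0.0292 mg/L.
After input A: C = (5.41·0.0292 + 0.0034·1.1) / 5.413 = 0.02987 mg/L.
120 L/s = 0.12 m³/s.
After input B: C = (5.413·0.02987 + 0.12·3.77) / 5.533 = 0.111 mg/L.
After input C: C = (5.533·0.111 + 0.231·2.8) / 5.764 = 0.2187 mg/L.

0.219 mg/L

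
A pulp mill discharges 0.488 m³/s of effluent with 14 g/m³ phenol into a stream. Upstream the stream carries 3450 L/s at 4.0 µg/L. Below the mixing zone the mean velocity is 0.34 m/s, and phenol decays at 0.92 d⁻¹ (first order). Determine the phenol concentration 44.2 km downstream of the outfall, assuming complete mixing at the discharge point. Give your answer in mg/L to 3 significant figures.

0.435 mg/L

3450 L/s = 3.45 m³/s.
4.0 µg/L = 0.004 mg/L.
After complete mixing, C₀ = (0.488·14 + 3.45·0.004) / 3.938 = 1.738 mg/L.
Travel time t = 4.42e+04 m / 0.34 m/s = 1.3e+05 s = 1.505 d.
C = 1.738·exp(−0.92·1.505) = 1.738·0.2505 = 0.4355 mg/L.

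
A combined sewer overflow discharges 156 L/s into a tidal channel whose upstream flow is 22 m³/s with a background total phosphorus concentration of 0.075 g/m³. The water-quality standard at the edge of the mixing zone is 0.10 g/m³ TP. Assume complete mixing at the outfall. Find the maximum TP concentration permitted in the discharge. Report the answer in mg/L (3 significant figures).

156 L/s = 0.156 m³/s.
Mass balance: 0.1·22.16 = 0.156·Cₑ + 22·0.075.
Cₑ = (2.216 − 1.65) / 0.156 = 3.626 mg/L.

3.63 mg/L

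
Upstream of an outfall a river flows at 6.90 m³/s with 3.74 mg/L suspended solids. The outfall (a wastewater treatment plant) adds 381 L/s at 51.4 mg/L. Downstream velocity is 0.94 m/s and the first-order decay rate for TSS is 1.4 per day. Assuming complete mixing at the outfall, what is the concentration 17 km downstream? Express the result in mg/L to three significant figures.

4.65 mg/L

381 L/s = 0.381 m³/s.
After complete mixing, C₀ = (0.381·51.4 + 6.9·3.74) / 7.281 = 6.234 mg/L.
Travel time t = 1.7e+04 m / 0.94 m/s = 1.809e+04 s = 0.2093 d.
C = 6.234·exp(−1.4·0.2093) = 6.234·0.746 = 4.65 mg/L.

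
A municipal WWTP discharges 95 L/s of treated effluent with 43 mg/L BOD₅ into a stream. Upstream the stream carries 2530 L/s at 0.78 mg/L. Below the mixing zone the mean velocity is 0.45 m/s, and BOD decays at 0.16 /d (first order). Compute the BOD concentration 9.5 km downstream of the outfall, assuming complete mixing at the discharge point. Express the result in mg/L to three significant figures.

2.22 mg/L

95 L/s = 0.095 m³/s.
2530 L/s = 2.53 m³/s.
After complete mixing, C₀ = (0.095·43 + 2.53·0.78) / 2.625 = 2.308 mg/L.
Travel time t = 9500 m / 0.45 m/s = 2.111e+04 s = 0.2443 d.
C = 2.308·exp(−0.16·0.2443) = 2.308·0.9617 = 2.219 mg/L.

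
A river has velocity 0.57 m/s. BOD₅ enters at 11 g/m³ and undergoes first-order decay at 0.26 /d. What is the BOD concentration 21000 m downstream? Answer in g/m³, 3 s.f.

9.85 g/m³

Travel time t = 21000 m / 0.57 m/s = 2.1e+04/0.57 = 3.684e+04 s = 0.4264 d.
First-order decay: C = 11·exp(−0.26·0.4264) = 11·0.8951 = 9.846 g/m³.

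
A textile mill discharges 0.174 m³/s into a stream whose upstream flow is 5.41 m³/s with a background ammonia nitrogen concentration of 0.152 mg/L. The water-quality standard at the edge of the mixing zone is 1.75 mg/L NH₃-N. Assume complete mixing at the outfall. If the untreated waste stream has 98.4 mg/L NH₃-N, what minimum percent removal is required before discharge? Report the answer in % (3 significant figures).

Mass balance: 1.75·5.584 = 0.174·Cₑ + 5.41·0.152.
Cₑ = (9.772 − 0.8223) / 0.174 = 51.43 mg/L.
Required removal = 1 − 51.43/98.4 = 47.73 %.

47.7 %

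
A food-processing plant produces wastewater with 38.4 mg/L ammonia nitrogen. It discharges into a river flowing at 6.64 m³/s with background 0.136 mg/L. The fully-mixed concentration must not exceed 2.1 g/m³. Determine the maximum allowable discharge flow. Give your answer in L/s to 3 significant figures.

359 L/s

Mass balance at complete mixing: C_std·(Q_w + Q_r) = Q_w·C_e + Q_r·C_b.
Rearranging, Q_w = Q_r·(C_std − C_b)/(C_e − C_std) = 6.64·(2.1 − 0.136) / (38.4 − 2.1) = 0.3593 m³/s.
= 359.3 L/s.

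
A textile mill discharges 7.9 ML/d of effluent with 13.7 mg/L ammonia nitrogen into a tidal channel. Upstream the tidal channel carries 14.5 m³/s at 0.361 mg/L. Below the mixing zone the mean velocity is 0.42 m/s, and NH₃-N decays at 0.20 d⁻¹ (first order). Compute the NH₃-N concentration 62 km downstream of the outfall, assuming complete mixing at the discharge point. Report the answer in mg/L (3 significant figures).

0.316 mg/L

7.9 ML/d = 0.09144 m³/s.
After complete mixing, C₀ = (0.09144·13.7 + 14.5·0.361) / 14.59 = 0.4446 mg/L.
Travel time t = 6.2e+04 m / 0.42 m/s = 1.476e+05 s = 1.709 d.
C = 0.4446·exp(−0.20·1.709) = 0.4446·0.7106 = 0.3159 mg/L.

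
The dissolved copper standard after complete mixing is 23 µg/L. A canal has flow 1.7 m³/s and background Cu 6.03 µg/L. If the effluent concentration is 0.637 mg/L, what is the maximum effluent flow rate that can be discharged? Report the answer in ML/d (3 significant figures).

6.03 µg/L = 0.00603 mg/L.
23 µg/L = 0.023 mg/L.
Mass balance at complete mixing: C_std·(Q_w + Q_r) = Q_w·C_e + Q_r·C_b.
Rearranging, Q_w = Q_r·(C_std − C_b)/(C_e − C_std) = 1.7·(0.023 − 0.00603) / (0.637 − 0.023) = 0.04699 m³/s.
= 4.06 ML/d.

4.06 ML/d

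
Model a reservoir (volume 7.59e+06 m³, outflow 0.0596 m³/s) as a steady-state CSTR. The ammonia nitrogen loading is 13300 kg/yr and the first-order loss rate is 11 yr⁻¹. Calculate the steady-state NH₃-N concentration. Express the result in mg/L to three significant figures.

Outflow Q = 0.0596 m³/s × 3.156e+07 s/yr = 1.881e+06 m³/yr.
Steady-state CSTR mass balance: W = Q·C + k·V·C, so C = W/(Q + kV).
Q + kV = 1.881e+06 + 11·7.59e+06 = 8.537e+07 m³/yr.
C = 13300/8.537e+07 = 0.0001558 kg/m³ = 0.1558 mg/L.

0.156 mg/L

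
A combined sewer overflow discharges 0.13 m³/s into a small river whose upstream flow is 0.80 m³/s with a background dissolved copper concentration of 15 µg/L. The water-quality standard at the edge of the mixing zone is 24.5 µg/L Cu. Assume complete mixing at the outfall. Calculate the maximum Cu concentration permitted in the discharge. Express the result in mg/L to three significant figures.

0.0830 mg/L

15 µg/L = 0.015 mg/L.
24.5 µg/L = 0.0245 mg/L.
Mass balance: 0.0245·0.93 = 0.13·Cₑ + 0.8·0.015.
Cₑ = (0.02279 − 0.012) / 0.13 = 0.08296 mg/L.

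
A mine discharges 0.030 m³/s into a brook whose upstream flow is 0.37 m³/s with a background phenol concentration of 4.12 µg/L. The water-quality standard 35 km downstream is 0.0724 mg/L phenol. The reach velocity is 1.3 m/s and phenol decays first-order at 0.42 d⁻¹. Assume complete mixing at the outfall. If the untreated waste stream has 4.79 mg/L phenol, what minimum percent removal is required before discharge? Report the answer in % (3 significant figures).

78.1 %

4.12 µg/L = 0.00412 mg/L.
Travel time to the compliance point: t = 3.5e+04/1.3 = 2.692e+04 s = 0.3116 d; decay factor exp(−0.42·0.3116) = 0.8773.
So the concentration just after mixing may be at most 0.0724/0.8773 = 0.08252 mg/L.
Mass balance: 0.08252·0.4 = 0.03·Cₑ + 0.37·0.00412.
Cₑ = (0.03301 − 0.001524) / 0.03 = 1.049 mg/L.
Required removal = 1 − 1.049/4.79 = 78.09 %.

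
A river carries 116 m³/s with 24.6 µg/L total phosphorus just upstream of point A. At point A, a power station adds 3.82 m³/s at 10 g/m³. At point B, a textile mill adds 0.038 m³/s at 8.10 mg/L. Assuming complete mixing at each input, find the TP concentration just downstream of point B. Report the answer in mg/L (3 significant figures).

24.6 µg/L = 0.0246 mg/L.
After input A: C = (116·0.0246 + 3.82·10) / 119.8 = 0.3426 mg/L.
After input B: C = (119.8·0.3426 + 0.038·8.1) / 119.9 = 0.3451 mg/L.

0.345 mg/L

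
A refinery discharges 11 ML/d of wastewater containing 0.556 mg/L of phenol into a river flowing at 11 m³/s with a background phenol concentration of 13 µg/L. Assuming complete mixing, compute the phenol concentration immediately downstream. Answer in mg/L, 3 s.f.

0.0192 mg/L

11 ML/d = 0.1273 m³/s.
13 µg/L = 0.013 mg/L.
Flow-weighted mixing gives C = (0.1273·0.556 + 11·0.013) / (0.1273 + 11) = 0.2138/11.13 = 0.01921 mg/L.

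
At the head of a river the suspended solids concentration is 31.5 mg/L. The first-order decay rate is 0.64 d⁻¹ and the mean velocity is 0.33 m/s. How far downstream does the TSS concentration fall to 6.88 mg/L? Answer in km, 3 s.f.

67.8 km

From C = C₀·e^(−kt), t = ln(C₀/C)/k = ln(31.5/6.88)/0.64 = 1.521/0.64 = 2.377 d.
Distance = v·t = 0.33 m/s × 2.054e+05 s = 6.778e+04 m = 67.78 km.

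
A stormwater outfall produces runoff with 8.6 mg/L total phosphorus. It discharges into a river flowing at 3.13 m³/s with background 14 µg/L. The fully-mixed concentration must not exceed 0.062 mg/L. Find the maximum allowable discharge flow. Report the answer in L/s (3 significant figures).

14 µg/L = 0.014 mg/L.
Mass balance at complete mixing: C_std·(Q_w + Q_r) = Q_w·C_e + Q_r·C_b.
Rearranging, Q_w = Q_r·(C_std − C_b)/(C_e − C_std) = 3.13·(0.062 − 0.014) / (8.6 − 0.062) = 0.0176 m³/s.
= 17.6 L/s.

17.6 L/s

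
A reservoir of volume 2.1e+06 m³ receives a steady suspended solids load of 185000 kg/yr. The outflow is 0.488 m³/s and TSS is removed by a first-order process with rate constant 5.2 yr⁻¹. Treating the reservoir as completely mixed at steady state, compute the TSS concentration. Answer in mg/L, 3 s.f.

7.03 mg/L

Outflow Q = 0.488 m³/s × 3.156e+07 s/yr = 1.54e+07 m³/yr.
Steady-state CSTR mass balance: W = Q·C + k·V·C, so C = W/(Q + kV).
Q + kV = 1.54e+07 + 5.2·2.1e+06 = 2.632e+07 m³/yr.
C = 185000/2.632e+07 = 0.007029 kg/m³ = 7.029 mg/L.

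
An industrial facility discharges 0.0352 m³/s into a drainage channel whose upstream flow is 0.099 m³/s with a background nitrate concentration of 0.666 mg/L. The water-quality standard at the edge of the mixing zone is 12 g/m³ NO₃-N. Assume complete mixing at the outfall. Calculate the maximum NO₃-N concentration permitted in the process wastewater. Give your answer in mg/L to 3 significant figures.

43.9 mg/L

Mass balance: 12·0.1342 = 0.0352·Cₑ + 0.099·0.666.
Cₑ = (1.61 − 0.06593) / 0.0352 = 43.88 mg/L.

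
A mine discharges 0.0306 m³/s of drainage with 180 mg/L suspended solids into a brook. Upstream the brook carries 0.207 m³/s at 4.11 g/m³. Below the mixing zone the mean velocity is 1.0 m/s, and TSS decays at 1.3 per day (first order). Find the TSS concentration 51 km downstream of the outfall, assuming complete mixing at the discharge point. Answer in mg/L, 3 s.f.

After complete mixing, C₀ = (0.0306·180 + 0.207·4.11) / 0.2376 = 26.76 mg/L.
Travel time t = 5.1e+04 m / 1.0 m/s = 5.1e+04 s = 0.5903 d.
C = 26.76·exp(−1.3·0.5903) = 26.76·0.4642 = 12.42 mg/L.

12.4 mg/L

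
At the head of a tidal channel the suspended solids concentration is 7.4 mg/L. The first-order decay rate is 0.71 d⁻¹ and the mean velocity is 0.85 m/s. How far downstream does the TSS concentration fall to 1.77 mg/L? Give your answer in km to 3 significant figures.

From C = C₀·e^(−kt), t = ln(C₀/C)/k = ln(7.4/1.77)/0.71 = 1.431/0.71 = 2.015 d.
Distance = v·t = 0.85 m/s × 1.741e+05 s = 1.48e+05 m = 148 km.

148 km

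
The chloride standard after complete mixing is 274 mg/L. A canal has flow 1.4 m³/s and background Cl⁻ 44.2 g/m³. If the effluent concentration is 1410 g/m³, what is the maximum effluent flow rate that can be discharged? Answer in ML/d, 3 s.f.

24.5 ML/d

Mass balance at complete mixing: C_std·(Q_w + Q_r) = Q_w·C_e + Q_r·C_b.
Rearranging, Q_w = Q_r·(C_std − C_b)/(C_e − C_std) = 1.4·(274 − 44.2) / (1410 − 274) = 0.2832 m³/s.
= 24.47 ML/d.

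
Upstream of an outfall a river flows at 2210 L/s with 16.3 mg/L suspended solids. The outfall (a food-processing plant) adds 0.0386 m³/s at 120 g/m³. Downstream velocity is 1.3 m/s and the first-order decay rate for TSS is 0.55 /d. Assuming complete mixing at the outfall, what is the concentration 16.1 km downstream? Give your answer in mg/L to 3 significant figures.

16.7 mg/L

2210 L/s = 2.21 m³/s.
After complete mixing, C₀ = (0.0386·120 + 2.21·16.3) / 2.249 = 18.08 mg/L.
Travel time t = 1.61e+04 m / 1.3 m/s = 1.238e+04 s = 0.1433 d.
C = 18.08·exp(−0.55·0.1433) = 18.08·0.9242 = 16.71 mg/L.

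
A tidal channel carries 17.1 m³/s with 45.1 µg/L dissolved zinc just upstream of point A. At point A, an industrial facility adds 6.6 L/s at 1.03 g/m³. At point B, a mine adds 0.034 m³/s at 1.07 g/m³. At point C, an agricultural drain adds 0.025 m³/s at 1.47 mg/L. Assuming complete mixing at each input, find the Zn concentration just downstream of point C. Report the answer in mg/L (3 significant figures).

0.0496 mg/L

45.1 µg/L = 0.0451 mg/L.
6.6 L/s = 0.0066 m³/s.
After input A: C = (17.1·0.0451 + 0.0066·1.03) / 17.11 = 0.04548 mg/L.
After input B: C = (17.11·0.04548 + 0.034·1.07) / 17.14 = 0.04751 mg/L.
After input C: C = (17.14·0.04751 + 0.025·1.47) / 17.17 = 0.04958 mg/L.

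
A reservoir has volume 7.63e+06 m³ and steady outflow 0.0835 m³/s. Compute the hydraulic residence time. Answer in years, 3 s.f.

Q = 0.0835 m³/s × 3.156e+07 s/yr = 2.635e+06 m³/yr.
Hydraulic residence time τ = V/Q = 7.63e+06/2.635e+06 = 2.896 yr.

2.90 yr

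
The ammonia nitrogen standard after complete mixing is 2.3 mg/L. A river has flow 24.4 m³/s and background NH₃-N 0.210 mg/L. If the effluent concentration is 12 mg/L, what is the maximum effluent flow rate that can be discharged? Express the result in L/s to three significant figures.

5260 L/s

Mass balance at complete mixing: C_std·(Q_w + Q_r) = Q_w·C_e + Q_r·C_b.
Rearranging, Q_w = Q_r·(C_std − C_b)/(C_e − C_std) = 24.4·(2.3 − 0.21) / (12 − 2.3) = 5.257 m³/s.
= 5257 L/s.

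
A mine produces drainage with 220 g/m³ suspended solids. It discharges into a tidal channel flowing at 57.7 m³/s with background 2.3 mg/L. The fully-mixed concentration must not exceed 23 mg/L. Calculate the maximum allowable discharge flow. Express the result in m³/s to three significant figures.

6.06 m³/s

Mass balance at complete mixing: C_std·(Q_w + Q_r) = Q_w·C_e + Q_r·C_b.
Rearranging, Q_w = Q_r·(C_std − C_b)/(C_e − C_std) = 57.7·(23 − 2.3) / (220 − 23) = 6.063 m³/s.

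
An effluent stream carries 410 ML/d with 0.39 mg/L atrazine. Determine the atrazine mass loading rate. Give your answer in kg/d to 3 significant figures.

160 kg/d

410 ML/d = 4.745 m³/s.
Mass flux = Q·C = 4.745 m³/s × 0.39 g/m³ = 1.851 g/s.
= 1.851 g/s × 86.4 = 159.9 kg/d.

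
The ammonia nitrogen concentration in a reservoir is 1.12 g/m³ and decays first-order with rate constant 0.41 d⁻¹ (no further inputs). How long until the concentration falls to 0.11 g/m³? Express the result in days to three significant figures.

5.66 d

t = ln(C₀/C)/k = ln(1.12/0.11)/0.41 = 2.321/0.41 = 5.66 d.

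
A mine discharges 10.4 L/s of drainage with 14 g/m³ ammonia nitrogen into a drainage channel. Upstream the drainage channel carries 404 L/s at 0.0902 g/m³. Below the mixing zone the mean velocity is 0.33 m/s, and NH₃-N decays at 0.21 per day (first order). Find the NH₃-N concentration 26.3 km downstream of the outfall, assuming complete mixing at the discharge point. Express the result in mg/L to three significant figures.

10.4 L/s = 0.0104 m³/s.
404 L/s = 0.404 m³/s.
After complete mixing, C₀ = (0.0104·14 + 0.404·0.0902) / 0.4144 = 0.4393 mg/L.
Travel time t = 2.63e+04 m / 0.33 m/s = 7.97e+04 s = 0.9224 d.
C = 0.4393·exp(−0.21·0.9224) = 0.4393·0.8239 = 0.3619 mg/L.

0.362 mg/L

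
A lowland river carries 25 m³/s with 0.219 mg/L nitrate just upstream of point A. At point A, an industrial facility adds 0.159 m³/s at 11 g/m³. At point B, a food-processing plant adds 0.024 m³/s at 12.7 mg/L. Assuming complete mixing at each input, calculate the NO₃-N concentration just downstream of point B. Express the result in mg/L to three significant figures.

After input A: C = (25·0.219 + 0.159·11) / 25.16 = 0.2871 mg/L.
After input B: C = (25.16·0.2871 + 0.024·12.7) / 25.18 = 0.299 mg/L.

0.299 mg/L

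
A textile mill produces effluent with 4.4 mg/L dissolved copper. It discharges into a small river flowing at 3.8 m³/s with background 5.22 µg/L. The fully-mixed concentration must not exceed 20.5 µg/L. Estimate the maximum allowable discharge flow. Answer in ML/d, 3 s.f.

1.15 ML/d

5.22 µg/L = 0.00522 mg/L.
20.5 µg/L = 0.0205 mg/L.
Mass balance at complete mixing: C_std·(Q_w + Q_r) = Q_w·C_e + Q_r·C_b.
Rearranging, Q_w = Q_r·(C_std − C_b)/(C_e − C_std) = 3.8·(0.0205 − 0.00522) / (4.4 − 0.0205) = 0.01326 m³/s.
= 1.146 ML/d.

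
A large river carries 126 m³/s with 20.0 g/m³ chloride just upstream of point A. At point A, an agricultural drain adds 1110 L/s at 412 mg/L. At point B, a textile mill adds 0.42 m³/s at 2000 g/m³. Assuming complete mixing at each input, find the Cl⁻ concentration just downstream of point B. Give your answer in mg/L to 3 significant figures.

1110 L/s = 1.11 m³/s.
After input A: C = (126·20 + 1.11·412) / 127.1 = 23.42 mg/L.
After input B: C = (127.1·23.42 + 0.42·2000) / 127.5 = 29.93 mg/L.

29.9 mg/L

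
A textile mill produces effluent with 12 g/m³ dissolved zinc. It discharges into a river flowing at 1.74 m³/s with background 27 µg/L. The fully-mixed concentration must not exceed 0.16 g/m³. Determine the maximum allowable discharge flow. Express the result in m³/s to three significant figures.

27 µg/L = 0.027 mg/L.
Mass balance at complete mixing: C_std·(Q_w + Q_r) = Q_w·C_e + Q_r·C_b.
Rearranging, Q_w = Q_r·(C_std − C_b)/(C_e − C_std) = 1.74·(0.16 − 0.027) / (12 − 0.16) = 0.01955 m³/s.

0.0195 m³/s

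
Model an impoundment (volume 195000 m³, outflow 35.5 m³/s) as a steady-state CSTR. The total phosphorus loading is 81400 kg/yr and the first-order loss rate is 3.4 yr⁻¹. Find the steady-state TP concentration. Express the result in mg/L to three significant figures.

Outflow Q = 35.5 m³/s × 3.156e+07 s/yr = 1.12e+09 m³/yr.
Steady-state CSTR mass balance: W = Q·C + k·V·C, so C = W/(Q + kV).
Q + kV = 1.12e+09 + 3.4·195000 = 1.121e+09 m³/yr.
C = 81400/1.121e+09 = 7.262e-05 kg/m³ = 0.07262 mg/L.

0.0726 mg/L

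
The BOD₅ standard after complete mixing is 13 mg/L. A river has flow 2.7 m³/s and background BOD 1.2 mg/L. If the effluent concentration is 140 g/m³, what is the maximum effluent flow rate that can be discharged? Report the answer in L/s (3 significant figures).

Mass balance at complete mixing: C_std·(Q_w + Q_r) = Q_w·C_e + Q_r·C_b.
Rearranging, Q_w = Q_r·(C_std − C_b)/(C_e − C_std) = 2.7·(13 − 1.2) / (140 − 13) = 0.2509 m³/s.
= 250.9 L/s.

251 L/s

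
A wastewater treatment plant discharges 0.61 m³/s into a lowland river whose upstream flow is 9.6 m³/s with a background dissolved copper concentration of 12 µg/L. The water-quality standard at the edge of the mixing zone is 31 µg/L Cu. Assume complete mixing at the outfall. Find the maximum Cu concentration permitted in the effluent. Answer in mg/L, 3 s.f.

0.330 mg/L

12 µg/L = 0.012 mg/L.
31 µg/L = 0.031 mg/L.
Mass balance: 0.031·10.21 = 0.61·Cₑ + 9.6·0.012.
Cₑ = (0.3165 − 0.1152) / 0.61 = 0.33 mg/L.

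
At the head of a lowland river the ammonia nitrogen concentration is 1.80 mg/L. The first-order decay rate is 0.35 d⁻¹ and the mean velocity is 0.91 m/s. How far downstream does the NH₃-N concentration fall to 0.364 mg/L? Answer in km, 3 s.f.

359 km

From C = C₀·e^(−kt), t = ln(C₀/C)/k = ln(1.80/0.364)/0.35 = 1.598/0.35 = 4.567 d.
Distance = v·t = 0.91 m/s × 3.946e+05 s = 3.591e+05 m = 359.1 km.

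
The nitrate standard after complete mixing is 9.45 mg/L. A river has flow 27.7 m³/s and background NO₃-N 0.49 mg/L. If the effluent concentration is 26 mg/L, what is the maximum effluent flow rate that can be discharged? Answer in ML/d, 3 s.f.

1300 ML/d

Mass balance at complete mixing: C_std·(Q_w + Q_r) = Q_w·C_e + Q_r·C_b.
Rearranging, Q_w = Q_r·(C_std − C_b)/(C_e − C_std) = 27.7·(9.45 − 0.49) / (26 − 9.45) = 15 m³/s.
= 1296 ML/d.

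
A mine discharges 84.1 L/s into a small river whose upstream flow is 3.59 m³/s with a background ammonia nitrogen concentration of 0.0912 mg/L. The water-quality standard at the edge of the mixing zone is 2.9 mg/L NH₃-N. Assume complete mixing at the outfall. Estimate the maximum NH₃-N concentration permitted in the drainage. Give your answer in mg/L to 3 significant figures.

84.1 L/s = 0.0841 m³/s.
Mass balance: 2.9·3.674 = 0.0841·Cₑ + 3.59·0.0912.
Cₑ = (10.65 − 0.3274) / 0.0841 = 122.8 mg/L.

123 mg/L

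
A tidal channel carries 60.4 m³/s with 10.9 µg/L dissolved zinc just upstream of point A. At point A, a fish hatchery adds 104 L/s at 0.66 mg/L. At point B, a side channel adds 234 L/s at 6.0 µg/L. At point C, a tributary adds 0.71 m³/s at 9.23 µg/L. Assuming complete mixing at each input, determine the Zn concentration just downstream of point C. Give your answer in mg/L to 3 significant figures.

10.9 µg/L = 0.0109 mg/L.
104 L/s = 0.104 m³/s.
After input A: C = (60.4·0.0109 + 0.104·0.66) / 60.5 = 0.01202 mg/L.
234 L/s = 0.234 m³/s.
6.0 µg/L = 0.006 mg/L.
After input B: C = (60.5·0.01202 + 0.234·0.006) / 60.74 = 0.01199 mg/L.
9.23 µg/L = 0.00923 mg/L.
After input C: C = (60.74·0.01199 + 0.71·0.00923) / 61.45 = 0.01196 mg/L.

0.0120 mg/L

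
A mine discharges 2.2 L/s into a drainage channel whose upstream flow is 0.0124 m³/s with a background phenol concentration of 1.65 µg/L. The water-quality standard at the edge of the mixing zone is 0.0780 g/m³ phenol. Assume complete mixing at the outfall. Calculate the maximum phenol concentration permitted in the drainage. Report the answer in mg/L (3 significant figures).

2.2 L/s = 0.0022 m³/s.
1.65 µg/L = 0.00165 mg/L.
Mass balance: 0.078·0.0146 = 0.0022·Cₑ + 0.0124·0.00165.
Cₑ = (0.001139 − 2.046e-05) / 0.0022 = 0.5083 mg/L.

0.508 mg/L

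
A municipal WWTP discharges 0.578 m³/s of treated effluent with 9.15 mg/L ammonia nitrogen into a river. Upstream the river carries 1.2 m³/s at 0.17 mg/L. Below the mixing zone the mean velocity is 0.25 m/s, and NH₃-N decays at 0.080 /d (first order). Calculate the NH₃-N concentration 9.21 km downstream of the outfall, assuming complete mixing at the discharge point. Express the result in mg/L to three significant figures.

After complete mixing, C₀ = (0.578·9.15 + 1.2·0.17) / 1.778 = 3.089 mg/L.
Travel time t = 9210 m / 0.25 m/s = 3.684e+04 s = 0.4264 d.
C = 3.089·exp(−0.080·0.4264) = 3.089·0.9665 = 2.986 mg/L.

2.99 mg/L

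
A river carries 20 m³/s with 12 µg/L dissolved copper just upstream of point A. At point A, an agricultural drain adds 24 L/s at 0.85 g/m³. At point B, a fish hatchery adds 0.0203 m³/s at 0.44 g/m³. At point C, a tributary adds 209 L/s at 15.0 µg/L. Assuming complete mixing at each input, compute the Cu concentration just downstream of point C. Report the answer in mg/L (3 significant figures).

12 µg/L = 0.012 mg/L.
24 L/s = 0.024 m³/s.
After input A: C = (20·0.012 + 0.024·0.85) / 20.02 = 0.013 mg/L.
After input B: C = (20.02·0.013 + 0.0203·0.44) / 20.04 = 0.01344 mg/L.
209 L/s = 0.209 m³/s.
15.0 µg/L = 0.015 mg/L.
After input C: C = (20.04·0.01344 + 0.209·0.015) / 20.25 = 0.01345 mg/L.

0.0135 mg/L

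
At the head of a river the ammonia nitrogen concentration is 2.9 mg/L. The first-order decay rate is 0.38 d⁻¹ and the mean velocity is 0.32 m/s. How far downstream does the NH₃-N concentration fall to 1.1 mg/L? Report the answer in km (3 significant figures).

70.5 km

From C = C₀·e^(−kt), t = ln(C₀/C)/k = ln(2.9/1.1)/0.38 = 0.9694/0.38 = 2.551 d.
Distance = v·t = 0.32 m/s × 2.204e+05 s = 7.053e+04 m = 70.53 km.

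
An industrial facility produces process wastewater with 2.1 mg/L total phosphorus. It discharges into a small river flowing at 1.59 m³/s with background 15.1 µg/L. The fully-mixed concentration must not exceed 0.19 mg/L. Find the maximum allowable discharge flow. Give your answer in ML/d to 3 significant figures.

15.1 µg/L = 0.0151 mg/L.
Mass balance at complete mixing: C_std·(Q_w + Q_r) = Q_w·C_e + Q_r·C_b.
Rearranging, Q_w = Q_r·(C_std − C_b)/(C_e − C_std) = 1.59·(0.19 − 0.0151) / (2.1 − 0.19) = 0.1456 m³/s.
= 12.58 ML/d.

12.6 ML/d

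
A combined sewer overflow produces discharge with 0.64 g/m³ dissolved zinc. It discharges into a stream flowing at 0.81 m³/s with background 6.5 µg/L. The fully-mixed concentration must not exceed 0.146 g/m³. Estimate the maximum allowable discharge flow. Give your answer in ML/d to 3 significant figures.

6.5 µg/L = 0.0065 mg/L.
Mass balance at complete mixing: C_std·(Q_w + Q_r) = Q_w·C_e + Q_r·C_b.
Rearranging, Q_w = Q_r·(C_std − C_b)/(C_e − C_std) = 0.81·(0.146 − 0.0065) / (0.64 − 0.146) = 0.2287 m³/s.
= 19.76 ML/d.

19.8 ML/d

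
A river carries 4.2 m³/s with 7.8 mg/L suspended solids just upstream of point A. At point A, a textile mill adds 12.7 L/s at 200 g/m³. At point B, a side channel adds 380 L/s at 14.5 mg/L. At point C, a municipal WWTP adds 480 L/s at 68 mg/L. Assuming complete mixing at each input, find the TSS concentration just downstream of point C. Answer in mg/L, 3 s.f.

12.7 L/s = 0.0127 m³/s.
After input A: C = (4.2·7.8 + 0.0127·200) / 4.213 = 8.379 mg/L.
380 L/s = 0.38 m³/s.
After input B: C = (4.213·8.379 + 0.38·14.5) / 4.593 = 8.886 mg/L.
480 L/s = 0.48 m³/s.
After input C: C = (4.593·8.886 + 0.48·68) / 5.073 = 14.48 mg/L.

14.5 mg/L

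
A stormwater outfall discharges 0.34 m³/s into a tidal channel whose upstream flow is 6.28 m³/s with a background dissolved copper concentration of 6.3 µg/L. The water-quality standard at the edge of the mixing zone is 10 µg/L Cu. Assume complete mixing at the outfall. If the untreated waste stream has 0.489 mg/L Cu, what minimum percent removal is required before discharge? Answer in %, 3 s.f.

6.3 µg/L = 0.0063 mg/L.
10 µg/L = 0.01 mg/L.
Mass balance: 0.01·6.62 = 0.34·Cₑ + 6.28·0.0063.
Cₑ = (0.0662 − 0.03956) / 0.34 = 0.07834 mg/L.
Required removal = 1 − 0.07834/0.489 = 83.98 %.

84.0 %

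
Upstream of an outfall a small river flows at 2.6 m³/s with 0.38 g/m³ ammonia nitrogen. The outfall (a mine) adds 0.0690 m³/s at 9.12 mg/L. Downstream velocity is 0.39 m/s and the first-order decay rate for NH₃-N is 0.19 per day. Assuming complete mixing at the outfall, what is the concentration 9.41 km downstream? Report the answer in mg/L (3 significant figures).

0.575 mg/L

After complete mixing, C₀ = (0.069·9.12 + 2.6·0.38) / 2.669 = 0.6059 mg/L.
Travel time t = 9410 m / 0.39 m/s = 2.413e+04 s = 0.2793 d.
C = 0.6059·exp(−0.19·0.2793) = 0.6059·0.9483 = 0.5746 mg/L.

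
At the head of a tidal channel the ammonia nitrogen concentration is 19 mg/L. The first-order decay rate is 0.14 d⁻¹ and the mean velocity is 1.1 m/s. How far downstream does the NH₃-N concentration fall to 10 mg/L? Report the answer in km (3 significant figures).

436 km

From C = C₀·e^(−kt), t = ln(C₀/C)/k = ln(19/10)/0.14 = 0.6419/0.14 = 4.585 d.
Distance = v·t = 1.1 m/s × 3.961e+05 s = 4.357e+05 m = 435.7 km.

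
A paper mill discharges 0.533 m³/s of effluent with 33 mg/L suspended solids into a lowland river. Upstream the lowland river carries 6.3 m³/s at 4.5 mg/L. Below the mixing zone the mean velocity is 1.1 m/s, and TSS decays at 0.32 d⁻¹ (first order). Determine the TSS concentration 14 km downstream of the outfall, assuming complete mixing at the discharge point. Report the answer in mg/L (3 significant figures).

After complete mixing, C₀ = (0.533·33 + 6.3·4.5) / 6.833 = 6.723 mg/L.
Travel time t = 1.4e+04 m / 1.1 m/s = 1.273e+04 s = 0.1473 d.
C = 6.723·exp(−0.32·0.1473) = 6.723·0.954 = 6.414 mg/L.

6.41 mg/L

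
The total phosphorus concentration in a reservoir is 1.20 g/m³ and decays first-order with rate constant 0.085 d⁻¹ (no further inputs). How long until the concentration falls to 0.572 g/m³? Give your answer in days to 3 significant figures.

8.72 d

t = ln(C₀/C)/k = ln(1.20/0.572)/0.085 = 0.7409/0.085 = 8.717 d.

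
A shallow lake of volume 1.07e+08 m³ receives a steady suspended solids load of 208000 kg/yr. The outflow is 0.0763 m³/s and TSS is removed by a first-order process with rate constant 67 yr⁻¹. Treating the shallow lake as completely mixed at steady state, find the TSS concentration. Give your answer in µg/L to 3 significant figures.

29.0 µg/L

Outflow Q = 0.0763 m³/s × 3.156e+07 s/yr = 2.408e+06 m³/yr.
Steady-state CSTR mass balance: W = Q·C + k·V·C, so C = W/(Q + kV).
Q + kV = 2.408e+06 + 67·1.07e+08 = 7.171e+09 m³/yr.
C = 208000/7.171e+09 = 2.9e-05 kg/m³ = 0.029 mg/L = 29 µg/L.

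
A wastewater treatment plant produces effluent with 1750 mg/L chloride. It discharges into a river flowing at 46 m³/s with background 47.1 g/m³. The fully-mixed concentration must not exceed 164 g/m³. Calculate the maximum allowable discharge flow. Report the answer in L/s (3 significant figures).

Mass balance at complete mixing: C_std·(Q_w + Q_r) = Q_w·C_e + Q_r·C_b.
Rearranging, Q_w = Q_r·(C_std − C_b)/(C_e − C_std) = 46·(164 − 47.1) / (1750 − 164) = 3.391 m³/s.
= 3391 L/s.

3390 L/s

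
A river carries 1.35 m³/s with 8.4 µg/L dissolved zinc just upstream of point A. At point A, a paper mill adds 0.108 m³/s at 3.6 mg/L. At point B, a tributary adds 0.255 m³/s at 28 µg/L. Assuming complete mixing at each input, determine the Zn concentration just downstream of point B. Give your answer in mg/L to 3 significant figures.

8.4 µg/L = 0.0084 mg/L.
After input A: C = (1.35·0.0084 + 0.108·3.6) / 1.458 = 0.2744 mg/L.
28 µg/L = 0.028 mg/L.
After input B: C = (1.458·0.2744 + 0.255·0.028) / 1.713 = 0.2378 mg/L.

0.238 mg/L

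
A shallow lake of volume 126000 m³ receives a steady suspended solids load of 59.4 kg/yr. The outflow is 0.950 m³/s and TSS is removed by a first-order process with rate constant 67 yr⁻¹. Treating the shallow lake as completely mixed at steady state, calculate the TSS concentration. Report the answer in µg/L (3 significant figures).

1.55 µg/L

Outflow Q = 0.950 m³/s × 3.156e+07 s/yr = 2.998e+07 m³/yr.
Steady-state CSTR mass balance: W = Q·C + k·V·C, so C = W/(Q + kV).
Q + kV = 2.998e+07 + 67·126000 = 3.842e+07 m³/yr.
C = 59.4/3.842e+07 = 1.546e-06 kg/m³ = 0.001546 mg/L = 1.546 µg/L.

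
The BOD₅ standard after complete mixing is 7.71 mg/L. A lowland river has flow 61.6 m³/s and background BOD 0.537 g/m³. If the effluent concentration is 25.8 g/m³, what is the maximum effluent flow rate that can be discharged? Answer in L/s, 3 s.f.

Mass balance at complete mixing: C_std·(Q_w + Q_r) = Q_w·C_e + Q_r·C_b.
Rearranging, Q_w = Q_r·(C_std − C_b)/(C_e − C_std) = 61.6·(7.71 − 0.537) / (25.8 − 7.71) = 24.43 m³/s.
= 2.443e+04 L/s.

24400 L/s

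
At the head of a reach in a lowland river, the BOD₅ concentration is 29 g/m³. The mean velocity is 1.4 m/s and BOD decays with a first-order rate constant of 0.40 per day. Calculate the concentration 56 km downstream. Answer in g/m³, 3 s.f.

24.1 g/m³

Travel time t = 56 km / 1.4 m/s = 5.6e+04/1.4 = 4e+04 s = 0.463 d.
First-order decay: C = 29·exp(−0.40·0.463) = 29·0.831 = 24.1 g/m³.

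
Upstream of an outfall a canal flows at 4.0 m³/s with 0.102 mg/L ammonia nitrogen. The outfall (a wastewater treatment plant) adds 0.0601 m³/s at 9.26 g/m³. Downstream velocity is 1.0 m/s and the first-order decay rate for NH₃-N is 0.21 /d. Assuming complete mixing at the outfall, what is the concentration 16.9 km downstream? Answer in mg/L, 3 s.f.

0.228 mg/L

After complete mixing, C₀ = (0.0601·9.26 + 4·0.102) / 4.06 = 0.2376 mg/L.
Travel time t = 1.69e+04 m / 1.0 m/s = 1.69e+04 s = 0.1956 d.
C = 0.2376·exp(−0.21·0.1956) = 0.2376·0.9598 = 0.228 mg/L.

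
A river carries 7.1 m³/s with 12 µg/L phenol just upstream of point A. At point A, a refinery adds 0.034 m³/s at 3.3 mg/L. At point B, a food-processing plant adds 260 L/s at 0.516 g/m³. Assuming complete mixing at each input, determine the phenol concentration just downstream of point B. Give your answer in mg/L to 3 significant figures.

12 µg/L = 0.012 mg/L.
After input A: C = (7.1·0.012 + 0.034·3.3) / 7.134 = 0.02767 mg/L.
260 L/s = 0.26 m³/s.
After input B: C = (7.134·0.02767 + 0.26·0.516) / 7.394 = 0.04484 mg/L.

0.0448 mg/L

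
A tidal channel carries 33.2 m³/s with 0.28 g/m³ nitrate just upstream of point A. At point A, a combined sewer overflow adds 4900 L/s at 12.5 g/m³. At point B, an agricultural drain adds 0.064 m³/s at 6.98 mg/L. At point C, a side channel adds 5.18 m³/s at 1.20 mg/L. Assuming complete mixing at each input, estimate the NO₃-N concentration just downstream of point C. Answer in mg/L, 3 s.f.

4900 L/s = 4.9 m³/s.
After input A: C = (33.2·0.28 + 4.9·12.5) / 38.1 = 1.852 mg/L.
After input B: C = (38.1·1.852 + 0.064·6.98) / 38.16 = 1.86 mg/L.
After input C: C = (38.16·1.86 + 5.18·1.2) / 43.34 = 1.781 mg/L.

1.78 mg/L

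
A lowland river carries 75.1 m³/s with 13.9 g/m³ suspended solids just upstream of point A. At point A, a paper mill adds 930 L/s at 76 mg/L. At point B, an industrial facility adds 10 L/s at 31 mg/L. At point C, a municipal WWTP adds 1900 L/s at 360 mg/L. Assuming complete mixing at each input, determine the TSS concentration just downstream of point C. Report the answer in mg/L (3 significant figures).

23.1 mg/L

930 L/s = 0.93 m³/s.
After input A: C = (75.1·13.9 + 0.93·76) / 76.03 = 14.66 mg/L.
10 L/s = 0.01 m³/s.
After input B: C = (76.03·14.66 + 0.01·31) / 76.04 = 14.66 mg/L.
1900 L/s = 1.9 m³/s.
After input C: C = (76.04·14.66 + 1.9·360) / 77.94 = 23.08 mg/L.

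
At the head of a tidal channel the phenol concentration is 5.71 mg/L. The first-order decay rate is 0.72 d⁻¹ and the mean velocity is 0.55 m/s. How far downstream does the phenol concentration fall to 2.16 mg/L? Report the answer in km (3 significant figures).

64.2 km

From C = C₀·e^(−kt), t = ln(C₀/C)/k = ln(5.71/2.16)/0.72 = 0.9721/0.72 = 1.35 d.
Distance = v·t = 0.55 m/s × 1.167e+05 s = 6.416e+04 m = 64.16 km.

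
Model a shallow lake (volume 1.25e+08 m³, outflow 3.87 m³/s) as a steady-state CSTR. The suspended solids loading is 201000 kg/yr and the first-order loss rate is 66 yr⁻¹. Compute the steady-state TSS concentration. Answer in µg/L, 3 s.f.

24.0 µg/L

Outflow Q = 3.87 m³/s × 3.156e+07 s/yr = 1.221e+08 m³/yr.
Steady-state CSTR mass balance: W = Q·C + k·V·C, so C = W/(Q + kV).
Q + kV = 1.221e+08 + 66·1.25e+08 = 8.372e+09 m³/yr.
C = 201000/8.372e+09 = 2.401e-05 kg/m³ = 0.02401 mg/L = 24.01 µg/L.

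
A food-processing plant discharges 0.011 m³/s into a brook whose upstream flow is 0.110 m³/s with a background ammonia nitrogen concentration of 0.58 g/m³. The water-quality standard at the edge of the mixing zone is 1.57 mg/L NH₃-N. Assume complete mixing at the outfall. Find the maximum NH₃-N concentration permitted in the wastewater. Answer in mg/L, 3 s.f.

11.5 mg/L

Mass balance: 1.57·0.121 = 0.011·Cₑ + 0.11·0.58.
Cₑ = (0.19 − 0.0638) / 0.011 = 11.47 mg/L.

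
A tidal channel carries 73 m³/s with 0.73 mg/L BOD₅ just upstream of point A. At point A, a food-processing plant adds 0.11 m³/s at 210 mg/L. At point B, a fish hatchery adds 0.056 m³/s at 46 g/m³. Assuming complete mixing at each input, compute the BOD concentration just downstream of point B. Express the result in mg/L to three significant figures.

After input A: C = (73·0.73 + 0.11·210) / 73.11 = 1.045 mg/L.
After input B: C = (73.11·1.045 + 0.056·46) / 73.17 = 1.079 mg/L.

1.08 mg/L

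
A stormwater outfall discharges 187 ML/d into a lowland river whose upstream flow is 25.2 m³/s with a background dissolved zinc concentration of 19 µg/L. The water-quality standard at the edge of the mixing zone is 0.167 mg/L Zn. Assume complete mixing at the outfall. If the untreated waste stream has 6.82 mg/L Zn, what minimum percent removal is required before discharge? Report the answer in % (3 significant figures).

187 ML/d = 2.164 m³/s.
19 µg/L = 0.019 mg/L.
Mass balance: 0.167·27.36 = 2.164·Cₑ + 25.2·0.019.
Cₑ = (4.57 − 0.4788) / 2.164 = 1.89 mg/L.
Required removal = 1 − 1.89/6.82 = 72.28 %.

72.3 %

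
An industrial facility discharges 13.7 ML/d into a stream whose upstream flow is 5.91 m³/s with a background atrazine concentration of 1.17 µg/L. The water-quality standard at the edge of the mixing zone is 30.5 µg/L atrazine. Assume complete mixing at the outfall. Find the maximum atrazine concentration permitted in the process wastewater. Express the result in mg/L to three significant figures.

1.12 mg/L

13.7 ML/d = 0.1586 m³/s.
1.17 µg/L = 0.00117 mg/L.
30.5 µg/L = 0.0305 mg/L.
Mass balance: 0.0305·6.069 = 0.1586·Cₑ + 5.91·0.00117.
Cₑ = (0.1851 − 0.006915) / 0.1586 = 1.124 mg/L.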